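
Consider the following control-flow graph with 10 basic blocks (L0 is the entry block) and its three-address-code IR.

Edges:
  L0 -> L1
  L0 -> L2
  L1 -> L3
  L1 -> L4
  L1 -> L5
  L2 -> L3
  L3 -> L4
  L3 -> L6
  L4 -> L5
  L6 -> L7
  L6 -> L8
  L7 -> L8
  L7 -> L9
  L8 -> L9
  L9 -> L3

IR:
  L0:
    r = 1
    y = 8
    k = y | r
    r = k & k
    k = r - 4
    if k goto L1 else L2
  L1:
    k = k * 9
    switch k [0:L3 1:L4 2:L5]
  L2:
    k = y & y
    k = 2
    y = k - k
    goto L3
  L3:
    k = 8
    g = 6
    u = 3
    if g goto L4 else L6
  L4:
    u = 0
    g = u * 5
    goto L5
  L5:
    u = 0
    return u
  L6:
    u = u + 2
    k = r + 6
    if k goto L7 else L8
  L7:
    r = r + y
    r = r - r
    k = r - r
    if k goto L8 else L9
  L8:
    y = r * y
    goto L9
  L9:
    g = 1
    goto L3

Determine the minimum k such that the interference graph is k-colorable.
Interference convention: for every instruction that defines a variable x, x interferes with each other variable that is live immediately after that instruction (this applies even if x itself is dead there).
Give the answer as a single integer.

def/use:
  L0 def {k,r,y} use ∅
  L1 def {k} use {k}
  L2 def {k,y} use {y}
  L3 def {g,k,u} use ∅
  L4 def {g,u} use ∅
  L5 def {u} use ∅
  L6 def {k,u} use {r,u}
  L7 def {k,r} use {r,y}
  L8 def {y} use {r,y}
  L9 def {g} use ∅

Live sets:
  L0 li=∅ lo={k,r,y}
  L1 li={k,r,y} lo={r,y}
  L2 li={r,y} lo={r,y}
  L3 li={r,y} lo={r,u,y}
  L4 li=∅ lo=∅
  L5 li=∅ lo=∅
  L6 li={r,u,y} lo={r,y}
  L7 li={r,y} lo={r,y}
  L8 li={r,y} lo={r,y}
  L9 li={r,y} lo={r,y}

Conflict graph:
  g↔{r,u,y}
  k↔{r,y}
  r↔{g,k,u,y}
  u↔{g,r,y}
  y↔{g,k,r,u}

Colouring:
  {g,r,u,y} pairwise interfere (4-clique) ⇒ χ ≥ 4
  4-colouring: c0={r}  c1={y}  c2={g,k}  c3={u}
  χ = 4

Answer: 4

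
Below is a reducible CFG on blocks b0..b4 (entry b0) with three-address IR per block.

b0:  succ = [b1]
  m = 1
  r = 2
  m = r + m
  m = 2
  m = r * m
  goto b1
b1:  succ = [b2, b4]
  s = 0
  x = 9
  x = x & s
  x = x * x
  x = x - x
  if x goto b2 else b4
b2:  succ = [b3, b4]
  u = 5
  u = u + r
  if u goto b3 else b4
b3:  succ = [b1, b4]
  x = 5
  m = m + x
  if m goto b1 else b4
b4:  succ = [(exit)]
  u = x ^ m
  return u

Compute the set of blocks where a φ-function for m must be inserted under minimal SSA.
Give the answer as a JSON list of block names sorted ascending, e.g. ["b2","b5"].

Answer: ["b1", "b4"]

Derivation:
idom tree: b1←b0 b2←b1 b3←b2 b4←b1
Dom∩ at merges:
  b1: preds {b0,b3}: {b0} ∩ {b0,b1,b2,b3} = {b0}; idom=b0
  b4: preds {b1,b2,b3}: {b0,b1} ∩ {b0,b1,b2} ∩ {b0,b1,b2,b3} = {b0,b1}; idom=b1

Frontier:
  b1←b0: walk · to b0
  b1←b3: walk b3→b2→b1 to b0
  b4←b1: walk · to b1
  b4←b2: walk b2 to b1
  b4←b3: walk b3→b2 to b1
  DF(b0)=∅
  DF(b1)={b1}
  DF(b2)={b1,b4}
  DF(b3)={b1,b4}
  DF(b4)=∅

φ for m: defs {b0,b3}
  DF⁺ = {b1,b4}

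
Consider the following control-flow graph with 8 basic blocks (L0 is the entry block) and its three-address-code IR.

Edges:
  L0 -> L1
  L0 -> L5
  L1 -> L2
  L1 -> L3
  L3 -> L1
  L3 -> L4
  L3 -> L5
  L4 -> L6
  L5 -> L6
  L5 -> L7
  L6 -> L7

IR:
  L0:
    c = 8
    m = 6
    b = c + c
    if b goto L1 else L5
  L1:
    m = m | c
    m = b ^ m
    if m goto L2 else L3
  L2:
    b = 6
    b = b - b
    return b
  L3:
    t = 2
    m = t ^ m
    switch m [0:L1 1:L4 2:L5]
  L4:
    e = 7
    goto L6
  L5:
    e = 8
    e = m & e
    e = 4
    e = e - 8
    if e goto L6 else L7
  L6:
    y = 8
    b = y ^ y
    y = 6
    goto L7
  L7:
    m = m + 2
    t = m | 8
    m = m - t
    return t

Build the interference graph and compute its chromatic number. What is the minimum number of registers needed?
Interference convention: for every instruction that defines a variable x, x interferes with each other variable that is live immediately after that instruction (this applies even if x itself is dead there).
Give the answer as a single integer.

Answer: 4

Working:
Per-block:
  L0: def={b,c,m} ue=∅
  L1: def={m} ue={b,c,m}
  L2: def={b} ue=∅
  L3: def={m,t} ue={m}
  L4: def={e} ue=∅
  L5: def={e} ue={m}
  L6: def={b,y} ue=∅
  L7: def={m,t} ue={m}

Backward fixpoint:
  L0 li=∅ lo={b,c,m}
  L1 li={b,c,m} lo={b,c,m}
  L2 li=∅ lo=∅
  L3 li={b,c,m} lo={b,c,m}
  L4 li={m} lo={m}
  L5 li={m} lo={m}
  L6 li={m} lo={m}
  L7 li={m} lo=∅

Interference:
  b: {c,m,t}
  c: {b,m,t}
  e: {m}
  m: {b,c,e,t,y}
  t: {b,c,m}
  y: {m}

Colouring:
  {b,c,m,t} pairwise interfere (4-clique) ⇒ χ ≥ 4
  assign b→r1 c→r2 e→r1 m→r0 t→r3 y→r1 — no edge inside a register ⇒ χ ≤ 4
  χ = 4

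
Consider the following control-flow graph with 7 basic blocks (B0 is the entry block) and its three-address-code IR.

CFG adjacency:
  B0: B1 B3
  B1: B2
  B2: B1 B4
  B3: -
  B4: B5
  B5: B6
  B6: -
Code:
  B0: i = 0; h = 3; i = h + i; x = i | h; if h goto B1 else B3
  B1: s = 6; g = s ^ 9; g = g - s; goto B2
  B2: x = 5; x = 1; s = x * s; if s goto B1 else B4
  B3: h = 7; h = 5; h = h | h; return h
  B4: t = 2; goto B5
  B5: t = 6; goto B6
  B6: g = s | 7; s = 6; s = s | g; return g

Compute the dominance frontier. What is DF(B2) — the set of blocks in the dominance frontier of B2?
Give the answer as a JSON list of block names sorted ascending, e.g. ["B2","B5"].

Answer: ["B1"]

Derivation:
idom tree: B1←B0 B2←B1 B3←B0 B4←B2 B5←B4 B6←B5
Join-block Dom:
  B1: preds {B0,B2}: {B0} ∩ {B0,B1,B2} = {B0}; idom=B0

DF derivation:
  join B1 pred B0: · stop@B0
  join B1 pred B2: B2→B1 stop@B0
  B0: DF=∅
  B1: DF={B1}
  B2: DF={B1}
  B3: DF=∅
  B4: DF=∅
  B5: DF=∅
  B6: DF=∅

DF(B2) = ["B1"]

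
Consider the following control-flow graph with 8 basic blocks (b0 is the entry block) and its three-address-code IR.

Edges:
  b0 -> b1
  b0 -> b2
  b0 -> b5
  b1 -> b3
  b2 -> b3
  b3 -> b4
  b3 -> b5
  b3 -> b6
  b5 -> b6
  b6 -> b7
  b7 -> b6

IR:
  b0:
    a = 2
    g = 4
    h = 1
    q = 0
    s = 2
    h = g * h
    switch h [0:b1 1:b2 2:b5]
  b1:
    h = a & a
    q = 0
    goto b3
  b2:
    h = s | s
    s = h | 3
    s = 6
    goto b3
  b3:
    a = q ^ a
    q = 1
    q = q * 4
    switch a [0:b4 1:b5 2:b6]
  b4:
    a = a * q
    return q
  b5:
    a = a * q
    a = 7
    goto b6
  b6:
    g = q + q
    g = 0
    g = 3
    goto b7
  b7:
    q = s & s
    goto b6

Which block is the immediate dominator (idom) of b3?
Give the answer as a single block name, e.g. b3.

idom tree: b1←b0 b2←b0 b3←b0 b4←b3 b5←b0 b6←b0 b7←b6
Dom at joins:
  b3: preds {b1,b2}: {b0,b1} ∩ {b0,b2} = {b0}; idom=b0
  b5: preds {b0,b3}: {b0} ∩ {b0,b3} = {b0}; idom=b0
  b6: preds {b3,b5,b7}: {b0,b3} ∩ {b0,b5} ∩ {b0,b6,b7} = {b0}; idom=b0

idom(b3) = b0

Answer: b0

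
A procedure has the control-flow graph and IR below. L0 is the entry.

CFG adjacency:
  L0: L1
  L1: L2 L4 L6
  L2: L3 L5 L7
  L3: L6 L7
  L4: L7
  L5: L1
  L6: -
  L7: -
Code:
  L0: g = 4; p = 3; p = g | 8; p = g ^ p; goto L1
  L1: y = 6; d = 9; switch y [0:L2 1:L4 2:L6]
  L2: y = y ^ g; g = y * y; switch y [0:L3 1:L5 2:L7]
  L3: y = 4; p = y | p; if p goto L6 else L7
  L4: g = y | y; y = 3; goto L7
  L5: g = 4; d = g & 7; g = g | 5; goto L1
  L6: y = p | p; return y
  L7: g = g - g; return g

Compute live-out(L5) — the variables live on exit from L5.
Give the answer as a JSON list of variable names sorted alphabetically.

def/use:
  L0: def={g,p} ue=∅
  L1: def={d,y} ue=∅
  L2: def={g,y} ue={g,y}
  L3: def={p,y} ue={p}
  L4: def={g,y} ue={y}
  L5: def={d,g} ue=∅
  L6: def={y} ue={p}
  L7: def={g} ue={g}

Liveness:
  L0: in=∅ out={g,p}
  L1: in={g,p} out={g,p,y}
  L2: in={g,p,y} out={g,p}
  L3: in={g,p} out={g,p}
  L4: in={y} out={g}
  L5: in={p} out={g,p}
  L6: in={p} out=∅
  L7: in={g} out=∅

live-out(L5) = ["g", "p"]

Answer: ["g", "p"]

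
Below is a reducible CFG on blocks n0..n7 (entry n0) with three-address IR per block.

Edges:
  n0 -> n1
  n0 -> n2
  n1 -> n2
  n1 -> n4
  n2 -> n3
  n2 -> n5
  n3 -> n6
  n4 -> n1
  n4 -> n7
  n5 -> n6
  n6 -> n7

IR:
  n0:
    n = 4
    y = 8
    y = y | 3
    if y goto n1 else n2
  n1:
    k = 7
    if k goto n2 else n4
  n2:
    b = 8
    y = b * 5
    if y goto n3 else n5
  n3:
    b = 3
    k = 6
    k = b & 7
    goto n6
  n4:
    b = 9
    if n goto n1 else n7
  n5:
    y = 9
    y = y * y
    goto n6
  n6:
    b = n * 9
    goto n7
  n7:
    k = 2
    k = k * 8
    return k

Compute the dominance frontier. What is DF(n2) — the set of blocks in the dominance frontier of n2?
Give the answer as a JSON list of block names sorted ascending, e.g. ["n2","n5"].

idom tree: n1←n0 n2←n0 n3←n2 n4←n1 n5←n2 n6←n2 n7←n0
Dom∩ at merges:
  n1: preds {n0,n4}: {n0} ∩ {n0,n1,n4} = {n0}; idom=n0
  n2: preds {n0,n1}: {n0} ∩ {n0,n1} = {n0}; idom=n0
  n6: preds {n3,n5}: {n0,n2,n3} ∩ {n0,n2,n5} = {n0,n2}; idom=n2
  n7: preds {n4,n6}: {n0,n1,n4} ∩ {n0,n2,n6} = {n0}; idom=n0

DF walk-up:
  n1←n0: walk · to n0
  n1←n4: walk n4→n1 to n0
  n2←n0: walk · to n0
  n2←n1: walk n1 to n0
  n6←n3: walk n3 to n2
  n6←n5: walk n5 to n2
  n7←n4: walk n4→n1 to n0
  n7←n6: walk n6→n2 to n0
  DF(n0)=∅
  DF(n1)={n1,n2,n7}
  DF(n2)={n7}
  DF(n3)={n6}
  DF(n4)={n1,n7}
  DF(n5)={n6}
  DF(n6)={n7}
  DF(n7)=∅

DF(n2) = ["n7"]

Answer: ["n7"]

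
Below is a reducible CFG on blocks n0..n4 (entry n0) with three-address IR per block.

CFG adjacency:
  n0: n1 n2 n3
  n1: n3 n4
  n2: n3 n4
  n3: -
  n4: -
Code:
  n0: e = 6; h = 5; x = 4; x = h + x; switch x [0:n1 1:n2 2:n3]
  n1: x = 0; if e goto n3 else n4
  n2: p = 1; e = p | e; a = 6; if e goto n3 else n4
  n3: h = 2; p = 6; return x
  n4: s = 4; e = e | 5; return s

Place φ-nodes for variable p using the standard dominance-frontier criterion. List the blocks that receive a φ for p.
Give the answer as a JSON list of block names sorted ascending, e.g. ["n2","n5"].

Answer: ["n3", "n4"]

Derivation:
idom tree: n1←n0 n2←n0 n3←n0 n4←n0
Join-block Dom:
  n3: preds {n0,n1,n2}: {n0} ∩ {n0,n1} ∩ {n0,n2} = {n0}; idom=n0
  n4: preds {n1,n2}: {n0,n1} ∩ {n0,n2} = {n0}; idom=n0

Frontier:
  join n3 pred n0: · stop@n0
  join n3 pred n1: n1 stop@n0
  join n3 pred n2: n2 stop@n0
  join n4 pred n1: n1 stop@n0
  join n4 pred n2: n2 stop@n0
  DF(n0)=∅
  DF(n1)={n3,n4}
  DF(n2)={n3,n4}
  DF(n3)=∅
  DF(n4)=∅

φ for p: defs {n2,n3}
  DF⁺ = {n3,n4}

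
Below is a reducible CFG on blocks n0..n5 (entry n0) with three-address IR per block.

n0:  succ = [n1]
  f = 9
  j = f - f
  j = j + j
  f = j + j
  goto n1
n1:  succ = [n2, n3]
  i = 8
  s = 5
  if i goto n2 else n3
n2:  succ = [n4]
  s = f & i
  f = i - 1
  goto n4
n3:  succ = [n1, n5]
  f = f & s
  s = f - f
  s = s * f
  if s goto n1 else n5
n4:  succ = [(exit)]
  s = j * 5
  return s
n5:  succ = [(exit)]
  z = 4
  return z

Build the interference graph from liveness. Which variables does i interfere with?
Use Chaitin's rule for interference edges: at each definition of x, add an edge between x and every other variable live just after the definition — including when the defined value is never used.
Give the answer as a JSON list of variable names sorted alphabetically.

Per-block:
  n0: {f,j} / ∅
  n1: {i,s} / ∅
  n2: {f,s} / {f,i}
  n3: {f,s} / {f,s}
  n4: {s} / {j}
  n5: {z} / ∅

Backward fixpoint:
  live n0: ∅→{f,j}
  live n1: {f,j}→{f,i,j,s}
  live n2: {f,i,j}→{j}
  live n3: {f,j,s}→{f,j}
  live n4: {j}→∅
  live n5: ∅→∅

Interference:
  f: {i,j,s}
  i: {f,j,s}
  j: {f,i,s}
  s: {f,i,j}
  z: ∅

N(i) = ["f", "j", "s"]

Answer: ["f", "j", "s"]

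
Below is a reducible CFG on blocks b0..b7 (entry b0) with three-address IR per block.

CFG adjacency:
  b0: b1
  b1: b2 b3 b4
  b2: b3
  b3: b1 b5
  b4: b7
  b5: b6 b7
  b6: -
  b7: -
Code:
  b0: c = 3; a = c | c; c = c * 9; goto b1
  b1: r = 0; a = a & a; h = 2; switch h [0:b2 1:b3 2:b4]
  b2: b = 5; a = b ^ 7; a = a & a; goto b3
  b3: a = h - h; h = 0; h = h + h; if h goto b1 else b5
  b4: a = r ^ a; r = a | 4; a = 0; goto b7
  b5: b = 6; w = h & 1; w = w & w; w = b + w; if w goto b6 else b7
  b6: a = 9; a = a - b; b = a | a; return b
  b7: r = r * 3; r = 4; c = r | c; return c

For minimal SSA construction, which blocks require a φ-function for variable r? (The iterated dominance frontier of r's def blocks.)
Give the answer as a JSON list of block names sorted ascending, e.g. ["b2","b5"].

idom tree: b1←b0 b2←b1 b3←b1 b4←b1 b5←b3 b6←b5 b7←b1
Dom at joins:
  b1: preds {b0,b3}: {b0} ∩ {b0,b1,b3} = {b0}; idom=b0
  b3: preds {b1,b2}: {b0,b1} ∩ {b0,b1,b2} = {b0,b1}; idom=b1
  b7: preds {b4,b5}: {b0,b1,b4} ∩ {b0,b1,b3,b5} = {b0,b1}; idom=b1

DF walk-up:
  b1←b0: walk · to b0
  b1←b3: walk b3→b1 to b0
  b3←b1: walk · to b1
  b3←b2: walk b2 to b1
  b7←b4: walk b4 to b1
  b7←b5: walk b5→b3 to b1
  b0 → ∅
  b1 → {b1}
  b2 → {b3}
  b3 → {b1,b7}
  b4 → {b7}
  b5 → {b7}
  b6 → ∅
  b7 → ∅

φ for r: defs {b1,b4,b7}
  DF⁺ = {b1,b7}

Answer: ["b1", "b7"]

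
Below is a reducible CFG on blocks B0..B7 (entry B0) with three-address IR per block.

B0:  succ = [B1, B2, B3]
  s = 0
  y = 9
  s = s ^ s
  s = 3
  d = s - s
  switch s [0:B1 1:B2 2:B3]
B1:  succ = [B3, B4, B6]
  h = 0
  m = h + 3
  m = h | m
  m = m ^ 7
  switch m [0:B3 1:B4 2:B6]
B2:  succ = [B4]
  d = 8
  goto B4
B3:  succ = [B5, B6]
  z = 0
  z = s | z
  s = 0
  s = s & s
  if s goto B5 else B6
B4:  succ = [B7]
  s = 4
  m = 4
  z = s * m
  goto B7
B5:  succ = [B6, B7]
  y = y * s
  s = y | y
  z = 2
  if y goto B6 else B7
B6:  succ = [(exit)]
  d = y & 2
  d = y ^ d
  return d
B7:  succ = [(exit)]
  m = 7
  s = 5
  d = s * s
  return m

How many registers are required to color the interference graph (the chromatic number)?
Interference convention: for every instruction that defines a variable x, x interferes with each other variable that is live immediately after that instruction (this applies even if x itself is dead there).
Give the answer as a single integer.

Answer: 4

Analysis:
Per-block:
  B0: {d,s,y} / ∅
  B1: {h,m} / ∅
  B2: {d} / ∅
  B3: {s,z} / {s}
  B4: {m,s,z} / ∅
  B5: {s,y,z} / {s,y}
  B6: {d} / {y}
  B7: {d,m,s} / ∅

Backward fixpoint:
  B0 li=∅ lo={s,y}
  B1 li={s,y} lo={s,y}
  B2 li=∅ lo=∅
  B3 li={s,y} lo={s,y}
  B4 li=∅ lo=∅
  B5 li={s,y} lo={y}
  B6 li={y} lo=∅
  B7 li=∅ lo=∅

Interference:
  d: {m,s,y}
  h: {m,s,y}
  m: {d,h,s,y}
  s: {d,h,m,y,z}
  y: {d,h,m,s,z}
  z: {s,y}

Registers:
  {d,m,s,y} pairwise interfere (4-clique) ⇒ χ ≥ 4
  4-colouring: R0={s}  R1={y}  R2={m,z}  R3={d,h}
  χ = 4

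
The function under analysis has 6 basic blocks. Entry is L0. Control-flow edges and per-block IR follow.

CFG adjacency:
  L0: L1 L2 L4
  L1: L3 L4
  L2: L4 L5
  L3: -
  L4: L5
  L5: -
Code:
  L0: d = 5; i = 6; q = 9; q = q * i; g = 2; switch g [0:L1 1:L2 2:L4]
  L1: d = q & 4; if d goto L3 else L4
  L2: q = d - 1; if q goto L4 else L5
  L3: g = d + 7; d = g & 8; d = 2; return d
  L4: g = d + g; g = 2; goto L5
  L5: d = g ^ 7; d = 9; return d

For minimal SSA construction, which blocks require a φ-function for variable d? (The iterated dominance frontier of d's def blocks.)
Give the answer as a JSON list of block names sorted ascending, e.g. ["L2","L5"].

idom tree: L1←L0 L2←L0 L3←L1 L4←L0 L5←L0
Join-block Dom:
  L4: preds {L0,L1,L2}: {L0} ∩ {L0,L1} ∩ {L0,L2} = {L0}; idom=L0
  L5: preds {L2,L4}: {L0,L2} ∩ {L0,L4} = {L0}; idom=L0

DF walk-up:
  L4←L0: walk · to L0
  L4←L1: walk L1 to L0
  L4←L2: walk L2 to L0
  L5←L2: walk L2 to L0
  L5←L4: walk L4 to L0
  L0 → ∅
  L1 → {L4}
  L2 → {L4,L5}
  L3 → ∅
  L4 → {L5}
  L5 → ∅

φ for d: defs {L0,L1,L3,L5}
  DF⁺ = {L4,L5}

Answer: ["L4", "L5"]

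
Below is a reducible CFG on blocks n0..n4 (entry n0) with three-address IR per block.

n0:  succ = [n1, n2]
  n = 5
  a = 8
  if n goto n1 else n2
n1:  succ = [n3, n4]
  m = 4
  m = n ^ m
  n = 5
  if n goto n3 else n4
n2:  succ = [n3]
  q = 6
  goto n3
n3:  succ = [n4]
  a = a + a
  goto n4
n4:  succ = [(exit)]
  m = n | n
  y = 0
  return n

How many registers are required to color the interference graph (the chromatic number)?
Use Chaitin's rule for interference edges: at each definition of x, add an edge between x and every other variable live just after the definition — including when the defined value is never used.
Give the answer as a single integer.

Answer: 3

Analysis:
Block summaries:
  n0: def={a,n} ue=∅
  n1: def={m,n} ue={n}
  n2: def={q} ue=∅
  n3: def={a} ue={a}
  n4: def={m,y} ue={n}

Liveness:
  n0: in=∅ out={a,n}
  n1: in={a,n} out={a,n}
  n2: in={a,n} out={a,n}
  n3: in={a,n} out={n}
  n4: in={n} out=∅

Interference:
  a: {m,n,q}
  m: {a,n}
  n: {a,m,q,y}
  q: {a,n}
  y: {n}

Chromatic number:
  lower bound: {a,m,n} mutually conflict ⇒ χ ≥ 3
  3-colouring: r0={n}  r1={a,y}  r2={m,q}
  χ = 3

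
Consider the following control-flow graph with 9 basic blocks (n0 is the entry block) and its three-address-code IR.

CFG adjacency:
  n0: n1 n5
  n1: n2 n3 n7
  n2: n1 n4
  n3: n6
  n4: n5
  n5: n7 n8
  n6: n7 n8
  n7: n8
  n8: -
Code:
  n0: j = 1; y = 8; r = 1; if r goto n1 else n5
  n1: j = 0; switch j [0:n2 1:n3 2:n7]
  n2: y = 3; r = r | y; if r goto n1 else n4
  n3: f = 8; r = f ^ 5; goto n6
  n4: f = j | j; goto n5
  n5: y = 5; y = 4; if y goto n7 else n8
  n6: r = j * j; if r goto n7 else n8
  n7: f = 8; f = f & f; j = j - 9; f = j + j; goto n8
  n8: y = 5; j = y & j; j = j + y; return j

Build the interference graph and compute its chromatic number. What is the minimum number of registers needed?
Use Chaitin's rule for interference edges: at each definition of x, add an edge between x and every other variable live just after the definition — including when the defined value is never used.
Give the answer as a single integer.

Per-block:
  n0 def {j,r,y} use ∅
  n1 def {j} use ∅
  n2 def {r,y} use {r}
  n3 def {f,r} use ∅
  n4 def {f} use {j}
  n5 def {y} use ∅
  n6 def {r} use {j}
  n7 def {f,j} use {j}
  n8 def {j,y} use {j}

Live sets:
  n0: in=∅ out={j,r}
  n1: in={r} out={j,r}
  n2: in={j,r} out={j,r}
  n3: in={j} out={j}
  n4: in={j} out={j}
  n5: in={j} out={j}
  n6: in={j} out={j}
  n7: in={j} out={j}
  n8: in={j} out=∅

Conflict graph:
  f — {j}
  j — {f,r,y}
  r — {j,y}
  y — {j,r}

Registers:
  lower bound: {j,r,y} mutually conflict ⇒ χ ≥ 3
  assign f→c1 j→c0 r→c1 y→c2 — no edge inside a register ⇒ χ ≤ 3
  χ = 3

Answer: 3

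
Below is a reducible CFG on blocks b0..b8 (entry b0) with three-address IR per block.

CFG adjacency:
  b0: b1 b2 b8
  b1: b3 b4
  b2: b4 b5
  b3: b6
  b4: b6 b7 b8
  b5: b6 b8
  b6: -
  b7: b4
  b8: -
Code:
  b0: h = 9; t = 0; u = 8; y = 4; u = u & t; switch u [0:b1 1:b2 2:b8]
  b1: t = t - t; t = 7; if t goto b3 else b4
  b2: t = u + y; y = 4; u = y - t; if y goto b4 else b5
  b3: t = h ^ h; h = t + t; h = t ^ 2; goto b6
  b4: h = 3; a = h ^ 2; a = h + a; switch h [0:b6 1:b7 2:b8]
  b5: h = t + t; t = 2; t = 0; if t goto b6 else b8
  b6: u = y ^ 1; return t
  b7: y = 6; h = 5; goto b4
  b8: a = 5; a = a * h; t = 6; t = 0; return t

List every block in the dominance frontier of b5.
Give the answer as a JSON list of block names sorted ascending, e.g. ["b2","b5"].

Answer: ["b6", "b8"]

Derivation:
idom tree: b1←b0 b2←b0 b3←b1 b4←b0 b5←b2 b6←b0 b7←b4 b8←b0
Dom∩ at merges:
  b4: preds {b1,b2,b7}: {b0,b1} ∩ {b0,b2} ∩ {b0,b4,b7} = {b0}; idom=b0
  b6: preds {b3,b4,b5}: {b0,b1,b3} ∩ {b0,b4} ∩ {b0,b2,b5} = {b0}; idom=b0
  b8: preds {b0,b4,b5}: {b0} ∩ {b0,b4} ∩ {b0,b2,b5} = {b0}; idom=b0

DF walk-up:
  join b4 pred b1: b1 stop@b0
  join b4 pred b2: b2 stop@b0
  join b4 pred b7: b7→b4 stop@b0
  join b6 pred b3: b3→b1 stop@b0
  join b6 pred b4: b4 stop@b0
  join b6 pred b5: b5→b2 stop@b0
  join b8 pred b0: · stop@b0
  join b8 pred b4: b4 stop@b0
  join b8 pred b5: b5→b2 stop@b0
  b0 → ∅
  b1 → {b4,b6}
  b2 → {b4,b6,b8}
  b3 → {b6}
  b4 → {b4,b6,b8}
  b5 → {b6,b8}
  b6 → ∅
  b7 → {b4}
  b8 → ∅

DF(b5) = ["b6", "b8"]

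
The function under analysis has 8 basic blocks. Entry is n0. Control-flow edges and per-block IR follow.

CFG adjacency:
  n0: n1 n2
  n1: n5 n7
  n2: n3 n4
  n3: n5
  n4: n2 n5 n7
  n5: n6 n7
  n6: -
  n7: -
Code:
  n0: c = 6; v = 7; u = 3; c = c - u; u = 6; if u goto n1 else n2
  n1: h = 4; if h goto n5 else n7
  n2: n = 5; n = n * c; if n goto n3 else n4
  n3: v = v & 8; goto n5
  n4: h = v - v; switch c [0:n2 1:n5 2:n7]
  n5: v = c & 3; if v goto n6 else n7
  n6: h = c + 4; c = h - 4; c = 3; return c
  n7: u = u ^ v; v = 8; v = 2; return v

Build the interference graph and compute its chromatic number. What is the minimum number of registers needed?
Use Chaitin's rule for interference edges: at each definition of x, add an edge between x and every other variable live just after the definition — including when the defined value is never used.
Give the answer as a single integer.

Block summaries:
  n0: def={c,u,v} ue=∅
  n1: def={h} ue=∅
  n2: def={n} ue={c}
  n3: def={v} ue={v}
  n4: def={h} ue={c,v}
  n5: def={v} ue={c}
  n6: def={c,h} ue={c}
  n7: def={u,v} ue={u,v}

Liveness:
  n0 li=∅ lo={c,u,v}
  n1 li={c,u,v} lo={c,u,v}
  n2 li={c,u,v} lo={c,u,v}
  n3 li={c,u,v} lo={c,u}
  n4 li={c,u,v} lo={c,u,v}
  n5 li={c,u} lo={c,u,v}
  n6 li={c} lo=∅
  n7 li={u,v} lo=∅

Conflict graph:
  c: {h,n,u,v}
  h: {c,u,v}
  n: {c,u,v}
  u: {c,h,n,v}
  v: {c,h,n,u}

Chromatic number:
  lower bound: {c,h,u,v} mutually conflict ⇒ χ ≥ 4
  assign c→c0 h→c3 n→c3 u→c1 v→c2 — no edge inside a register ⇒ χ ≤ 4
  χ = 4

Answer: 4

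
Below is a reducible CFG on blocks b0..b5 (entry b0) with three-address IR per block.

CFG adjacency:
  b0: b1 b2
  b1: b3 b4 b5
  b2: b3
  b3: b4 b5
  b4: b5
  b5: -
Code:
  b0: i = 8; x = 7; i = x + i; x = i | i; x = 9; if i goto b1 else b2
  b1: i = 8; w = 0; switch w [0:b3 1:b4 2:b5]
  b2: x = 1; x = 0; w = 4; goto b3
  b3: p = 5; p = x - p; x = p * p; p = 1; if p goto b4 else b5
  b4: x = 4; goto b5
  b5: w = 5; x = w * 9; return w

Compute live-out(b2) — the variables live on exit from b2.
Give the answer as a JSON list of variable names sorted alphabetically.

def/use:
  b0 def {i,x} use ∅
  b1 def {i,w} use ∅
  b2 def {w,x} use ∅
  b3 def {p,x} use {x}
  b4 def {x} use ∅
  b5 def {w,x} use ∅

Backward fixpoint:
  b0 li=∅ lo={x}
  b1 li={x} lo={x}
  b2 li=∅ lo={x}
  b3 li={x} lo=∅
  b4 li=∅ lo=∅
  b5 li=∅ lo=∅

live-out(b2) = ["x"]

Answer: ["x"]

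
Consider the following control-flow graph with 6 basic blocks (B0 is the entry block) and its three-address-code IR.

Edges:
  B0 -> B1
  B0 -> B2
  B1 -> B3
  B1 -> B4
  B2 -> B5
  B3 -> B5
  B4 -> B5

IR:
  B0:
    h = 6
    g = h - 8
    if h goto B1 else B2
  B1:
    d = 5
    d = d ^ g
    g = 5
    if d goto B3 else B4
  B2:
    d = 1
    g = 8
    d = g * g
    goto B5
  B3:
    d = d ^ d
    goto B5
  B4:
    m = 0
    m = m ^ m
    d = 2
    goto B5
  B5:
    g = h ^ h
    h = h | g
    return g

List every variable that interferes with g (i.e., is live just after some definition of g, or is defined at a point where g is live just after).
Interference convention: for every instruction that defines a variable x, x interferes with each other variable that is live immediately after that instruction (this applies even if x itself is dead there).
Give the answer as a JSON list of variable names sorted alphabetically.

Per-block:
  B0: def={g,h} ue=∅
  B1: def={d,g} ue={g}
  B2: def={d,g} ue=∅
  B3: def={d} ue={d}
  B4: def={d,m} ue=∅
  B5: def={g,h} ue={h}

Backward fixpoint:
  live B0: ∅→{g,h}
  live B1: {g,h}→{d,h}
  live B2: {h}→{h}
  live B3: {d,h}→{h}
  live B4: {h}→{h}
  live B5: {h}→∅

Conflict graph:
  d — {g,h}
  g — {d,h}
  h — {d,g,m}
  m — {h}

N(g) = ["d", "h"]

Answer: ["d", "h"]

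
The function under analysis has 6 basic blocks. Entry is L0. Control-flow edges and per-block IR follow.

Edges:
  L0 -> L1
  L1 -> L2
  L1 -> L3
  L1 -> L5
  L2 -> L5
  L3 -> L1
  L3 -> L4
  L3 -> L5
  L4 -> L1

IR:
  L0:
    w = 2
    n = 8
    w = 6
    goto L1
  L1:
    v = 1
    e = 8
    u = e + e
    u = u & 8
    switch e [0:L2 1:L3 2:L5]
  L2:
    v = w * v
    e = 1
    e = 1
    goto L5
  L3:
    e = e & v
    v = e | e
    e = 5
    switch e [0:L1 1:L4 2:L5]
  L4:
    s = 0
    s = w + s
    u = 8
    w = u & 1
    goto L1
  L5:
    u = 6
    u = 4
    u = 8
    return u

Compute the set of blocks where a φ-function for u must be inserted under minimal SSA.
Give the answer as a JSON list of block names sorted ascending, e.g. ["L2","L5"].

Answer: ["L1"]

Working:
idom tree: L1←L0 L2←L1 L3←L1 L4←L3 L5←L1
Dom∩ at merges:
  L1: preds {L0,L3,L4}: {L0} ∩ {L0,L1,L3} ∩ {L0,L1,L3,L4} = {L0}; idom=L0
  L5: preds {L1,L2,L3}: {L0,L1} ∩ {L0,L1,L2} ∩ {L0,L1,L3} = {L0,L1}; idom=L1

Frontier:
  L1←L0: walk · to L0
  L1←L3: walk L3→L1 to L0
  L1←L4: walk L4→L3→L1 to L0
  L5←L1: walk · to L1
  L5←L2: walk L2 to L1
  L5←L3: walk L3 to L1
  L0: DF=∅
  L1: DF={L1}
  L2: DF={L5}
  L3: DF={L1,L5}
  L4: DF={L1}
  L5: DF=∅

φ for u: defs {L1,L4,L5}
  DF⁺ = {L1}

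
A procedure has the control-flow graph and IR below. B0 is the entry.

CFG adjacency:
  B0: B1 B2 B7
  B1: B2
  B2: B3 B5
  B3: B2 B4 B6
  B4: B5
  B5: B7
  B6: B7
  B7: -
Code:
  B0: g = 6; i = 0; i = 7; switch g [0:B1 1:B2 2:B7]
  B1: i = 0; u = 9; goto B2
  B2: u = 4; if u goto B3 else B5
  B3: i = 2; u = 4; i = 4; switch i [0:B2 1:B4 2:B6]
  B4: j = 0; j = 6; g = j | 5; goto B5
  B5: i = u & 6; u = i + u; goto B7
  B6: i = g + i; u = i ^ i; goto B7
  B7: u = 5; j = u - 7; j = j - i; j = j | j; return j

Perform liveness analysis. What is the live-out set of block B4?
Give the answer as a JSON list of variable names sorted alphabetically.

Block summaries:
  B0: def={g,i} ue=∅
  B1: def={i,u} ue=∅
  B2: def={u} ue=∅
  B3: def={i,u} ue=∅
  B4: def={g,j} ue=∅
  B5: def={i,u} ue={u}
  B6: def={i,u} ue={g,i}
  B7: def={j,u} ue={i}

Backward fixpoint:
  B0 li=∅ lo={g,i}
  B1 li={g} lo={g}
  B2 li={g} lo={g,u}
  B3 li={g} lo={g,i,u}
  B4 li={u} lo={u}
  B5 li={u} lo={i}
  B6 li={g,i} lo={i}
  B7 li={i} lo=∅

live-out(B4) = ["u"]

Answer: ["u"]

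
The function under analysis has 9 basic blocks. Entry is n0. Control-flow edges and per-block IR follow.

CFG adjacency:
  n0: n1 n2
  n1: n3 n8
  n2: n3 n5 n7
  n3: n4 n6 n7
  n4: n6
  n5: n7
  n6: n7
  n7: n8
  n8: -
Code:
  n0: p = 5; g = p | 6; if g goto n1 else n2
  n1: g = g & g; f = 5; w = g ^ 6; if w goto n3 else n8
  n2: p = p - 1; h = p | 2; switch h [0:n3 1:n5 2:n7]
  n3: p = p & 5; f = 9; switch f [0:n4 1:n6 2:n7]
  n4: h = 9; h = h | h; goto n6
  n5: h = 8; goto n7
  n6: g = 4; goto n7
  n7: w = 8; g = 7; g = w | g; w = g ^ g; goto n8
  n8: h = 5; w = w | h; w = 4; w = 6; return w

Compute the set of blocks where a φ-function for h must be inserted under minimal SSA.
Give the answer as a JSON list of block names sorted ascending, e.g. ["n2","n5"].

Answer: ["n3", "n6", "n7", "n8"]

Working:
idom tree: n1←n0 n2←n0 n3←n0 n4←n3 n5←n2 n6←n3 n7←n0 n8←n0
Dom∩ at merges:
  n3: preds {n1,n2}: {n0,n1} ∩ {n0,n2} = {n0}; idom=n0
  n6: preds {n3,n4}: {n0,n3} ∩ {n0,n3,n4} = {n0,n3}; idom=n3
  n7: preds {n2,n3,n5,n6}: {n0,n2} ∩ {n0,n3} ∩ {n0,n2,n5} ∩ {n0,n3,n6} = {n0}; idom=n0
  n8: preds {n1,n7}: {n0,n1} ∩ {n0,n7} = {n0}; idom=n0

DF derivation:
  join n3 pred n1: n1 stop@n0
  join n3 pred n2: n2 stop@n0
  join n6 pred n3: · stop@n3
  join n6 pred n4: n4 stop@n3
  join n7 pred n2: n2 stop@n0
  join n7 pred n3: n3 stop@n0
  join n7 pred n5: n5→n2 stop@n0
  join n7 pred n6: n6→n3 stop@n0
  join n8 pred n1: n1 stop@n0
  join n8 pred n7: n7 stop@n0
  n0: DF=∅
  n1: DF={n3,n8}
  n2: DF={n3,n7}
  n3: DF={n7}
  n4: DF={n6}
  n5: DF={n7}
  n6: DF={n7}
  n7: DF={n8}
  n8: DF=∅

φ for h: defs {n2,n4,n5,n8}
  DF⁺ = {n3,n6,n7,n8}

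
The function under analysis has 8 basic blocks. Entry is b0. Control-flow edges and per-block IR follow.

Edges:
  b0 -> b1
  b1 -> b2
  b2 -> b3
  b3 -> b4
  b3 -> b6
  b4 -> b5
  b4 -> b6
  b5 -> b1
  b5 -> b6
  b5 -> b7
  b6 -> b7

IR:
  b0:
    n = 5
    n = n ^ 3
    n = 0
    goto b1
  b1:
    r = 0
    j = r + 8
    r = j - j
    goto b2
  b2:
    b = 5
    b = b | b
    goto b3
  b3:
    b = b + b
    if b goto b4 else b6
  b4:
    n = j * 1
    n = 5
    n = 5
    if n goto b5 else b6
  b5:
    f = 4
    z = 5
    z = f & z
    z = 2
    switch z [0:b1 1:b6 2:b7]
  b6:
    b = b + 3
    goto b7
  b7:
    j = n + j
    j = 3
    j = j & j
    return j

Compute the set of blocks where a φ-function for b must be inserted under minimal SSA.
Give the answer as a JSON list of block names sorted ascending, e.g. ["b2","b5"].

Answer: ["b1", "b7"]

Derivation:
idom tree: b1←b0 b2←b1 b3←b2 b4←b3 b5←b4 b6←b3 b7←b3
Dom at joins:
  b1: preds {b0,b5}: {b0} ∩ {b0,b1,b2,b3,b4,b5} = {b0}; idom=b0
  b6: preds {b3,b4,b5}: {b0,b1,b2,b3} ∩ {b0,b1,b2,b3,b4} ∩ {b0,b1,b2,b3,b4,b5} = {b0,b1,b2,b3}; idom=b3
  b7: preds {b5,b6}: {b0,b1,b2,b3,b4,b5} ∩ {b0,b1,b2,b3,b6} = {b0,b1,b2,b3}; idom=b3

DF derivation:
  b1←b0: walk · to b0
  b1←b5: walk b5→b4→b3→b2→b1 to b0
  b6←b3: walk · to b3
  b6←b4: walk b4 to b3
  b6←b5: walk b5→b4 to b3
  b7←b5: walk b5→b4 to b3
  b7←b6: walk b6 to b3
  b0 → ∅
  b1 → {b1}
  b2 → {b1}
  b3 → {b1}
  b4 → {b1,b6,b7}
  b5 → {b1,b6,b7}
  b6 → {b7}
  b7 → ∅

φ for b: defs {b2,b3,b6}
  DF⁺ = {b1,b7}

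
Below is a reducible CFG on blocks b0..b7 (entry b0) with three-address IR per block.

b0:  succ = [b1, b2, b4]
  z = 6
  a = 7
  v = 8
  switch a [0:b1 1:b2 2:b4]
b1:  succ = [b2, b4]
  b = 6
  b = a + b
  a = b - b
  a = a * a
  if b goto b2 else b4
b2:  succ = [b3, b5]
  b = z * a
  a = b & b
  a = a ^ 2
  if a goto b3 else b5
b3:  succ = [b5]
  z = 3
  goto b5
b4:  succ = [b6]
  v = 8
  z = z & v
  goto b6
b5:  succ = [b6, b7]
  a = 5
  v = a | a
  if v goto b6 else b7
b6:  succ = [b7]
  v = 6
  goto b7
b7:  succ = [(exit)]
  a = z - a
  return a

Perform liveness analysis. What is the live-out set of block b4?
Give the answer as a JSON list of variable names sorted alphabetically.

Answer: ["a", "z"]

Derivation:
Per-block:
  b0: {a,v,z} / ∅
  b1: {a,b} / {a}
  b2: {a,b} / {a,z}
  b3: {z} / ∅
  b4: {v,z} / {z}
  b5: {a,v} / ∅
  b6: {v} / ∅
  b7: {a} / {a,z}

Liveness:
  b0: in=∅ out={a,z}
  b1: in={a,z} out={a,z}
  b2: in={a,z} out={z}
  b3: in=∅ out={z}
  b4: in={a,z} out={a,z}
  b5: in={z} out={a,z}
  b6: in={a,z} out={a,z}
  b7: in={a,z} out=∅

live-out(b4) = ["a", "z"]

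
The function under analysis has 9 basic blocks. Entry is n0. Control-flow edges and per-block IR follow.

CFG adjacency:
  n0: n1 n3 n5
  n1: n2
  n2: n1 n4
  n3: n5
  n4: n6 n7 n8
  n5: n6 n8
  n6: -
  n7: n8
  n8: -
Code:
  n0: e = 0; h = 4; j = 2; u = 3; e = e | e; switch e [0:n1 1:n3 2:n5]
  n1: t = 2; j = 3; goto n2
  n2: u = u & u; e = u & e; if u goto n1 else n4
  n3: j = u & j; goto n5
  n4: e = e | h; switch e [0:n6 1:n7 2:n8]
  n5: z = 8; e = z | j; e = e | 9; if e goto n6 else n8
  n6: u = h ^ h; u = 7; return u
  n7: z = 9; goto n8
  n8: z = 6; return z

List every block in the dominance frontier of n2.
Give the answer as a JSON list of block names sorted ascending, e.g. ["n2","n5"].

Answer: ["n1", "n6", "n8"]

Working:
idom tree: n1←n0 n2←n1 n3←n0 n4←n2 n5←n0 n6←n0 n7←n4 n8←n0
Join-block Dom:
  n1: preds {n0,n2}: {n0} ∩ {n0,n1,n2} = {n0}; idom=n0
  n5: preds {n0,n3}: {n0} ∩ {n0,n3} = {n0}; idom=n0
  n6: preds {n4,n5}: {n0,n1,n2,n4} ∩ {n0,n5} = {n0}; idom=n0
  n8: preds {n4,n5,n7}: {n0,n1,n2,n4} ∩ {n0,n5} ∩ {n0,n1,n2,n4,n7} = {n0}; idom=n0

DF derivation:
  join n1 pred n0: · stop@n0
  join n1 pred n2: n2→n1 stop@n0
  join n5 pred n0: · stop@n0
  join n5 pred n3: n3 stop@n0
  join n6 pred n4: n4→n2→n1 stop@n0
  join n6 pred n5: n5 stop@n0
  join n8 pred n4: n4→n2→n1 stop@n0
  join n8 pred n5: n5 stop@n0
  join n8 pred n7: n7→n4→n2→n1 stop@n0
  n0 → ∅
  n1 → {n1,n6,n8}
  n2 → {n1,n6,n8}
  n3 → {n5}
  n4 → {n6,n8}
  n5 → {n6,n8}
  n6 → ∅
  n7 → {n8}
  n8 → ∅

DF(n2) = ["n1", "n6", "n8"]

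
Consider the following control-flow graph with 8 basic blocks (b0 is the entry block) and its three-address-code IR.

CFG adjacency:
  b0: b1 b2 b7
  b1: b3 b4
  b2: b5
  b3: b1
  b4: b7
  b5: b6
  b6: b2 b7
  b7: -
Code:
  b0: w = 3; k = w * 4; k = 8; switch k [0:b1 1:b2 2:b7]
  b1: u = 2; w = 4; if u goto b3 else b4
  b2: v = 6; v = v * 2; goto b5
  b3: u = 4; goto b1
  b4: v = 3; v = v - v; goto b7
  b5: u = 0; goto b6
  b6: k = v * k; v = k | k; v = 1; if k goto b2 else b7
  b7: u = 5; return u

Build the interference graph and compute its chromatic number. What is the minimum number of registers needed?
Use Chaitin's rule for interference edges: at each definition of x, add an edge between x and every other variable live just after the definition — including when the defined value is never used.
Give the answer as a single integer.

Block summaries:
  b0: {k,w} / ∅
  b1: {u,w} / ∅
  b2: {v} / ∅
  b3: {u} / ∅
  b4: {v} / ∅
  b5: {u} / ∅
  b6: {k,v} / {k,v}
  b7: {u} / ∅

Live sets:
  live b0: ∅→{k}
  live b1: ∅→∅
  live b2: {k}→{k,v}
  live b3: ∅→∅
  live b4: ∅→∅
  live b5: {k,v}→{k,v}
  live b6: {k,v}→{k}
  live b7: ∅→∅

Conflict graph:
  k: {u,v}
  u: {k,v,w}
  v: {k,u}
  w: {u}

Registers:
  lower bound: {k,u,v} mutually conflict ⇒ χ ≥ 3
  3-colouring: r0={u}  r1={k,w}  r2={v}
  χ = 3

Answer: 3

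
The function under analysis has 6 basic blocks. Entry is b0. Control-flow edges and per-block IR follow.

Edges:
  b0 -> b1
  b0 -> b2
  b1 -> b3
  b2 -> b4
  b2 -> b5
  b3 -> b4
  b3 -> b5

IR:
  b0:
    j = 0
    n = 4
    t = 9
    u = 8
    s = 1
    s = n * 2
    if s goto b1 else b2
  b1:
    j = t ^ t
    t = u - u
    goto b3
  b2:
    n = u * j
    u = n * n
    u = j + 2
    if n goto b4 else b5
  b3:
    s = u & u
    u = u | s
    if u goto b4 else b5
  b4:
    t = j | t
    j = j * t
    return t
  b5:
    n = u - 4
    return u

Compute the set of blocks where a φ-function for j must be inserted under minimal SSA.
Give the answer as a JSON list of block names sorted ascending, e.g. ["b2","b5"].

idom tree: b1←b0 b2←b0 b3←b1 b4←b0 b5←b0
Join-block Dom:
  b4: preds {b2,b3}: {b0,b2} ∩ {b0,b1,b3} = {b0}; idom=b0
  b5: preds {b2,b3}: {b0,b2} ∩ {b0,b1,b3} = {b0}; idom=b0

Frontier:
  join b4 pred b2: b2 stop@b0
  join b4 pred b3: b3→b1 stop@b0
  join b5 pred b2: b2 stop@b0
  join b5 pred b3: b3→b1 stop@b0
  b0 → ∅
  b1 → {b4,b5}
  b2 → {b4,b5}
  b3 → {b4,b5}
  b4 → ∅
  b5 → ∅

φ for j: defs {b0,b1,b4}
  DF⁺ = {b4,b5}

Answer: ["b4", "b5"]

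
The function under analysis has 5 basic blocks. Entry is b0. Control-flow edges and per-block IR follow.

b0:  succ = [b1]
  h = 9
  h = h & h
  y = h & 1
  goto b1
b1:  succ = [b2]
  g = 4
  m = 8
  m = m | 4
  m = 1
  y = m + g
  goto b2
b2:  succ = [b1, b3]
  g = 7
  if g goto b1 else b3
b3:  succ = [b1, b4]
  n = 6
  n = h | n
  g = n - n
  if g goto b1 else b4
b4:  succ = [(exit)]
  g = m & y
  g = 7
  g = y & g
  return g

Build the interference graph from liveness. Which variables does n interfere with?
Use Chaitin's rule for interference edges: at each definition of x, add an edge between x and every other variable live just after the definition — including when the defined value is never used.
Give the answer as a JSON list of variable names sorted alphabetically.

Answer: ["h", "m", "y"]

Analysis:
def/use:
  b0: {h,y} / ∅
  b1: {g,m,y} / ∅
  b2: {g} / ∅
  b3: {g,n} / {h}
  b4: {g} / {m,y}

Live sets:
  live b0: ∅→{h}
  live b1: {h}→{h,m,y}
  live b2: {h,m,y}→{h,m,y}
  live b3: {h,m,y}→{h,m,y}
  live b4: {m,y}→∅

Interference:
  g↔{h,m,y}
  h↔{g,m,n,y}
  m↔{g,h,n,y}
  n↔{h,m,y}
  y↔{g,h,m,n}

N(n) = ["h", "m", "y"]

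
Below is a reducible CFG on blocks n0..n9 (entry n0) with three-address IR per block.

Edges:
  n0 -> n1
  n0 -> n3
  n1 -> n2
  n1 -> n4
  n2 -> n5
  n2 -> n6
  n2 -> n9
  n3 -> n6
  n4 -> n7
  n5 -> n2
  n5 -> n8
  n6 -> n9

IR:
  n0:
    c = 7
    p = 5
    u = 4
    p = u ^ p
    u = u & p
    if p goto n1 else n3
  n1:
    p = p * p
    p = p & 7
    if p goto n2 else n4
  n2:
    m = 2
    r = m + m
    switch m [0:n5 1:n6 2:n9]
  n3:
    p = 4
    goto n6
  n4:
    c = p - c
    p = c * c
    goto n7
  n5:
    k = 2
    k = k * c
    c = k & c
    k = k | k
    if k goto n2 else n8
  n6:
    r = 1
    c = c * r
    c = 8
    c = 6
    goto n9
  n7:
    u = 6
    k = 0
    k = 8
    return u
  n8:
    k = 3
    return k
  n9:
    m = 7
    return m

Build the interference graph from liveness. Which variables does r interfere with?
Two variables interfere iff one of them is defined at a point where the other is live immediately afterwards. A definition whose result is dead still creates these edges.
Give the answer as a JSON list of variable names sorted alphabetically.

def/use:
  n0: def={c,p,u} ue=∅
  n1: def={p} ue={p}
  n2: def={m,r} ue=∅
  n3: def={p} ue=∅
  n4: def={c,p} ue={c,p}
  n5: def={c,k} ue={c}
  n6: def={c,r} ue={c}
  n7: def={k,u} ue=∅
  n8: def={k} ue=∅
  n9: def={m} ue=∅

Liveness:
  n0: in=∅ out={c,p}
  n1: in={c,p} out={c,p}
  n2: in={c} out={c}
  n3: in={c} out={c}
  n4: in={c,p} out=∅
  n5: in={c} out={c}
  n6: in={c} out=∅
  n7: in=∅ out=∅
  n8: in=∅ out=∅
  n9: in=∅ out=∅

Interfere edges:
  c: {k,m,p,r,u}
  k: {c,u}
  m: {c,r}
  p: {c,u}
  r: {c,m}
  u: {c,k,p}

N(r) = ["c", "m"]

Answer: ["c", "m"]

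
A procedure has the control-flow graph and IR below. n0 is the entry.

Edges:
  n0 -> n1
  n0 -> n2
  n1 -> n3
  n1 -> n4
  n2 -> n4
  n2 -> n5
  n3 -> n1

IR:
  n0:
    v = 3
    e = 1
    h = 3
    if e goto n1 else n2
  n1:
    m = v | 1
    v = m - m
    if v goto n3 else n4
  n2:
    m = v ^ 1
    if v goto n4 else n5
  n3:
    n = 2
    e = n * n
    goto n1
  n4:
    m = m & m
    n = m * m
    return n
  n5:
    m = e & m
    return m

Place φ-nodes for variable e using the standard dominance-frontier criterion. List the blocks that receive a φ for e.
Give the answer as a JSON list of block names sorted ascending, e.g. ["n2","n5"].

Answer: ["n1", "n4"]

Derivation:
idom tree: n1←n0 n2←n0 n3←n1 n4←n0 n5←n2
Join-block Dom:
  n1: preds {n0,n3}: {n0} ∩ {n0,n1,n3} = {n0}; idom=n0
  n4: preds {n1,n2}: {n0,n1} ∩ {n0,n2} = {n0}; idom=n0

DF walk-up:
  join n1 pred n0: · stop@n0
  join n1 pred n3: n3→n1 stop@n0
  join n4 pred n1: n1 stop@n0
  join n4 pred n2: n2 stop@n0
  DF(n0)=∅
  DF(n1)={n1,n4}
  DF(n2)={n4}
  DF(n3)={n1}
  DF(n4)=∅
  DF(n5)=∅

φ for e: defs {n0,n3}
  DF⁺ = {n1,n4}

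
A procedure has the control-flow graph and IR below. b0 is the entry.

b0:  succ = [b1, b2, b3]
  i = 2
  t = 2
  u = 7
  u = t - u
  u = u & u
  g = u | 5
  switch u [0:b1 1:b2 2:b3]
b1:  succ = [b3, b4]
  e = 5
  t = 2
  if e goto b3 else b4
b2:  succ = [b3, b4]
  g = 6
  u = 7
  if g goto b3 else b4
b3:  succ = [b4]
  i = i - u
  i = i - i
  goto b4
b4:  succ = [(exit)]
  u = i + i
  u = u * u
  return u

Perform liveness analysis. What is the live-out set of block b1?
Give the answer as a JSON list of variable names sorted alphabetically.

Per-block:
  b0: def={g,i,t,u} ue=∅
  b1: def={e,t} ue=∅
  b2: def={g,u} ue=∅
  b3: def={i} ue={i,u}
  b4: def={u} ue={i}

Live sets:
  live b0: ∅→{i,u}
  live b1: {i,u}→{i,u}
  live b2: {i}→{i,u}
  live b3: {i,u}→{i}
  live b4: {i}→∅

live-out(b1) = ["i", "u"]

Answer: ["i", "u"]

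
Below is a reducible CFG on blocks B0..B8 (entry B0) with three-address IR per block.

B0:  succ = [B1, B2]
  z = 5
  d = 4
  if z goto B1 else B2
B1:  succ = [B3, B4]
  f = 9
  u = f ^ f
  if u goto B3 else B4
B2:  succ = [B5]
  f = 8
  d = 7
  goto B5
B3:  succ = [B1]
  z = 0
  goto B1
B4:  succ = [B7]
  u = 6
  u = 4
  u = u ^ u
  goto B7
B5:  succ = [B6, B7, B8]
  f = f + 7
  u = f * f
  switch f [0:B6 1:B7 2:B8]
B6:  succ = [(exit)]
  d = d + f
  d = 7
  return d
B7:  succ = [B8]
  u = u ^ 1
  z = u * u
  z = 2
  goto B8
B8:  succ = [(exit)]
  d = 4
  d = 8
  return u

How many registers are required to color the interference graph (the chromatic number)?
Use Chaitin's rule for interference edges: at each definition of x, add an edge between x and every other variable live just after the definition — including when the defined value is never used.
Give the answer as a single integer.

Answer: 3

Working:
def/use:
  B0: {d,z} / ∅
  B1: {f,u} / ∅
  B2: {d,f} / ∅
  B3: {z} / ∅
  B4: {u} / ∅
  B5: {f,u} / {f}
  B6: {d} / {d,f}
  B7: {u,z} / {u}
  B8: {d} / {u}

Backward fixpoint:
  B0: in=∅ out=∅
  B1: in=∅ out=∅
  B2: in=∅ out={d,f}
  B3: in=∅ out=∅
  B4: in=∅ out={u}
  B5: in={d,f} out={d,f,u}
  B6: in={d,f} out=∅
  B7: in={u} out={u}
  B8: in={u} out=∅

Conflict graph:
  d — {f,u,z}
  f — {d,u}
  u — {d,f,z}
  z — {d,u}

Chromatic number:
  lower bound: {d,f,u} mutually conflict ⇒ χ ≥ 3
  assign d→R0 f→R2 u→R1 z→R2 — no edge inside a register ⇒ χ ≤ 3
  χ = 3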